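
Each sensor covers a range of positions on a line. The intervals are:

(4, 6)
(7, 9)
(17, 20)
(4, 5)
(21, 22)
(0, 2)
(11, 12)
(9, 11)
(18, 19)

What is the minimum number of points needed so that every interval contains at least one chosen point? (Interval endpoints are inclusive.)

Sort by right endpoint; whenever an interval is uncovered, place a point at its right end.
Sorted: [0,2] [4,5] [4,6] [7,9] [9,11] [11,12] [18,19] [17,20] [21,22]
{[0,2]} hit by 2; {[4,5],[4,6]} hit by 5; {[7,9],[9,11]} hit by 9; {[11,12]} hit by 12; {[18,19],[17,20]} hit by 19; {[21,22]} hit by 22.
Points: 2, 5, 9, 12, 19, 22 (6 total).

6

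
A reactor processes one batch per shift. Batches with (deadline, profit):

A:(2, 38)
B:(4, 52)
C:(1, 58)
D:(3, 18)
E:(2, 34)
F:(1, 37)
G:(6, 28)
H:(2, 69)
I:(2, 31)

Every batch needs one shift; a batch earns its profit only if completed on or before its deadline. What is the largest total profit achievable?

225

Profit order: H=69 C=58 B=52 A=38 F=37 E=34 I=31 G=28 D=18
Assign: H→slot 2, C→slot 1, B→slot 4, A skipped, F skipped, E skipped, I skipped, G→slot 6, D→slot 3.
Slots: [1:C] [2:H] [3:D] [4:B] [6:G]
Profit = 58 + 69 + 18 + 52 + 28 = 225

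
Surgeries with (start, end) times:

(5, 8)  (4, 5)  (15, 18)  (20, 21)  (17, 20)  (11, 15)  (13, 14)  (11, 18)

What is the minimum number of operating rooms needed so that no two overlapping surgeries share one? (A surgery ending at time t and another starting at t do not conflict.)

3

The answer is the maximum number of intervals overlapping at any instant.
starts: [4, 5, 11, 11, 13, 15, 17, 20]
ends:   [5, 8, 14, 15, 18, 18, 20, 21]
s4→1 e5→0 s5→1 e8→0 s11→1 s11→2 s13→3  — peak 3.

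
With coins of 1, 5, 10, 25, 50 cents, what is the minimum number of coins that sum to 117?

6

117 − 2×50→17 − 1×10→7 − 1×5→2 − 2×1→0
Total coins = 2 + 1 + 1 + 2 = 6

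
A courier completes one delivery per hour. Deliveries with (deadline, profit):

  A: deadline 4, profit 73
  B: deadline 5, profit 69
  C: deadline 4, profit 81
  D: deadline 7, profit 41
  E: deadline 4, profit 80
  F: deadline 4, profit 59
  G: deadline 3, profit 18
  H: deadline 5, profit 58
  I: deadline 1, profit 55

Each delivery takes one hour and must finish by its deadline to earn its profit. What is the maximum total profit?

By profit: C(d4,81), E(d4,80), A(d4,73), B(d5,69), F(d4,59), H(d5,58), I(d1,55), D(d7,41), G(d3,18)
C→slot 4; E→slot 3; A→slot 2; B→slot 5; F→slot 1; H skipped; I skipped; D→slot 7; G skipped.
Profit = 59 + 73 + 80 + 81 + 69 + 41 = 403

403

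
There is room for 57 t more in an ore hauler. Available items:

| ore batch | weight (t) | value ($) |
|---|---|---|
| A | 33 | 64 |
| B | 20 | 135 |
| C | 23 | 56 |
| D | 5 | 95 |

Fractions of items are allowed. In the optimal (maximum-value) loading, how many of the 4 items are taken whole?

Order: D (95/5=19.00) > B (135/20=6.75) > C (56/23=2.43) > A (64/33=1.94)
Fill: take D (5 @ 95) → take B (20 @ 135) → take C (23 @ 56) → take 9/33 of A → 17.45; 57/57 used.
3 item(s) taken whole; one partial (take 9/33 of A).

3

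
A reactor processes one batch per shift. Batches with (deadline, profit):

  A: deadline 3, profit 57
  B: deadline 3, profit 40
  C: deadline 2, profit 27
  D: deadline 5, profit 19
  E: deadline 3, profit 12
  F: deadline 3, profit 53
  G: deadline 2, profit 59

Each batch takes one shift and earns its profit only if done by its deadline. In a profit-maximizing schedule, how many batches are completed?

4

Take jobs in profit order; each goes to the latest open slot no later than its deadline.
Profit order: G=59 A=57 F=53 B=40 C=27 D=19 E=12
Assign: G→slot 2, A→slot 3, F→slot 1, B skipped, C skipped, D→slot 5, E skipped.
Slots: [1:F] [2:G] [3:A] [5:D]
4 of 7 scheduled.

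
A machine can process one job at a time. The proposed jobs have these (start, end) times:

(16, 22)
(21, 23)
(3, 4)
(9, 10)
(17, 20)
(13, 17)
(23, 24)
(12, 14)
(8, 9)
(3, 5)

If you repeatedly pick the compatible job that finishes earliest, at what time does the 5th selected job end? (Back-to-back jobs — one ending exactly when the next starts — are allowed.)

20

Order by finish time; keep every interval that doesn't clash with the previous kept one.
Sorted by end: (3,4)  (3,5)  (8,9)  (9,10)  (12,14)  (13,17)  (17,20)  (16,22)  (21,23)  (23,24)
take (3,4); take (8,9); take (9,10); take (12,14); take (17,20); skip (16,22); take (21,23); take (23,24).
Selected: (3,4) (8,9) (9,10) (12,14) (17,20) (21,23) (23,24)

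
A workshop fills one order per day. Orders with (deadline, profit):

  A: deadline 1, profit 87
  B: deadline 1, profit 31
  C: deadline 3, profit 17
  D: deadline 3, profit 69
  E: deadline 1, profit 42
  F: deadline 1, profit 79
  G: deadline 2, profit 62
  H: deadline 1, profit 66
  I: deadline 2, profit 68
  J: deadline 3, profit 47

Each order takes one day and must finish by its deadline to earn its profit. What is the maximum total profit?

224

Sort by profit descending; place each in the latest free slot ≤ its deadline.
Profit order: A=87 F=79 D=69 I=68 H=66 G=62 J=47 E=42 B=31 C=17
Assign: A→slot 1, F skipped, D→slot 3, I→slot 2, H skipped, G skipped, J skipped, E skipped, B skipped, C skipped.
Slots: [1:A] [2:I] [3:D]
Profit = 87 + 68 + 69 = 224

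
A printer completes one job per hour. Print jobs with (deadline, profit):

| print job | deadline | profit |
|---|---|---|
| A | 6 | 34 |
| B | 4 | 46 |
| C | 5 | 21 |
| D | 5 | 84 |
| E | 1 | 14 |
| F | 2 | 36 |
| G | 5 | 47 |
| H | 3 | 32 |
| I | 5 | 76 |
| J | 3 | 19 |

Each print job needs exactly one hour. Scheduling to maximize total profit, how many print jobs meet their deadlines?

Sort by profit descending; place each in the latest free slot ≤ its deadline.
Profit order: D=84 I=76 G=47 B=46 F=36 A=34 H=32 C=21 J=19 E=14
Assign: D→slot 5, I→slot 4, G→slot 3, B→slot 2, F→slot 1, A→slot 6, H skipped, C skipped, J skipped, E skipped.
Slots: [1:F] [2:B] [3:G] [4:I] [5:D] [6:A]
6 of 10 scheduled.

6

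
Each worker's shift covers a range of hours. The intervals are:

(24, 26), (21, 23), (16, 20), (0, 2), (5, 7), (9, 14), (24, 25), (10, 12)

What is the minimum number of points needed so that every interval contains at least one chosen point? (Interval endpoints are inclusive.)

6

By right end: [0,2]  [5,7]  [10,12]  [9,14]  [16,20]  [21,23]  [24,25]  [24,26]
[0,2] uncovered → point at 2; [5,7] uncovered → point at 7; [10,12] uncovered → point at 12; [16,20] uncovered → point at 20; [21,23] uncovered → point at 23; [24,25] uncovered → point at 25.
Points: 2, 7, 12, 20, 23, 25 (6 total).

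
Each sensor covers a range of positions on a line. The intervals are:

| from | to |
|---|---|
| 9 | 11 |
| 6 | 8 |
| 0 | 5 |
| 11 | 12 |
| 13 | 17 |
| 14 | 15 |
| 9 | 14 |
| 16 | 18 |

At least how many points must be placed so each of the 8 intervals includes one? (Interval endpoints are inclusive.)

Process intervals by earliest right end; each time one isn't hit yet, stab at its right endpoint.
Sorted: [0,5] [6,8] [9,11] [11,12] [9,14] [14,15] [13,17] [16,18]
{[0,5]} hit by 5; {[6,8]} hit by 8; {[9,11],[11,12],[9,14]} hit by 11; {[14,15],[13,17]} hit by 15; {[16,18]} hit by 18.
Points: 5, 8, 11, 15, 18 (5 total).

5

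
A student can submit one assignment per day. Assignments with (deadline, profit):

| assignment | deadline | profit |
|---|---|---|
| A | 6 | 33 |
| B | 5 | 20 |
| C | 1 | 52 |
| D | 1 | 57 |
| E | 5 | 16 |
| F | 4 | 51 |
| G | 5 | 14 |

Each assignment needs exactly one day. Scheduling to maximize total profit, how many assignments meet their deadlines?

6

Profit order: D=57 C=52 F=51 A=33 B=20 E=16 G=14
Assign: D→slot 1, C skipped, F→slot 4, A→slot 6, B→slot 5, E→slot 3, G→slot 2.
Slots: [1:D] [2:G] [3:E] [4:F] [5:B] [6:A]
6 of 7 scheduled.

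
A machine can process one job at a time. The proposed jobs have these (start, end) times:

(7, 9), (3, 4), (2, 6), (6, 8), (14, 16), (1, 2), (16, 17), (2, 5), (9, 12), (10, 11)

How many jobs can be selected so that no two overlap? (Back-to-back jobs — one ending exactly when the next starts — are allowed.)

6

By end time: (1,2), (3,4), (2,5), (2,6), (6,8), (7,9), (10,11), (9,12), (14,16), (16,17).
Pick (1,2); next start ≥ 2 → (3,4); next start ≥ 4 → (6,8); next start ≥ 8 → (10,11); next start ≥ 11 → (14,16); next start ≥ 16 → (16,17).
Selected 6 jobs.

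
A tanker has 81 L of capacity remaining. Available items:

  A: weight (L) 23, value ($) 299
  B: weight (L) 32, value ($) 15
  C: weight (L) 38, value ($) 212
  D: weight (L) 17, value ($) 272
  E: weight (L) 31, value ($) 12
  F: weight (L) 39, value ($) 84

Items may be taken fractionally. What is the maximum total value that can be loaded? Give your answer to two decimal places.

Greedy by value/weight ratio, highest first.
Ratios (sorted): D 16.00, A 13.00, C 5.58, F 2.15, B 0.47, E 0.39
take D (17 @ 272); take A (23 @ 299); take C (38 @ 212); take 3/39 of F → 6.46. Capacity used 81/81.
Total value = 789.46

789.46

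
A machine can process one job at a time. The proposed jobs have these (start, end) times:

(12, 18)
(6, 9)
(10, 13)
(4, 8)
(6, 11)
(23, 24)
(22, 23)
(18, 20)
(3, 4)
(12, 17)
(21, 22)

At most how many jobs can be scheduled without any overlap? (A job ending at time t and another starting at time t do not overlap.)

Order by finish time; keep every interval that doesn't clash with the previous kept one.
Sorted by end: (3,4)  (4,8)  (6,9)  (6,11)  (10,13)  (12,17)  (12,18)  (18,20)  (21,22)  (22,23)  (23,24)
take (3,4); take (4,8); skip (6,11); take (10,13); take (18,20); take (21,22); take (22,23); take (23,24).
Selected 7 jobs.

7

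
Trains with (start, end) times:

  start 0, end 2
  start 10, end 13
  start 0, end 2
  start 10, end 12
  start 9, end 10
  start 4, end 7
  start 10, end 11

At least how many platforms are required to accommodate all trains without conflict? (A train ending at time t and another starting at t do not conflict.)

starts: [0, 0, 4, 9, 10, 10, 10]
ends:   [2, 2, 7, 10, 11, 12, 13]
s0→1 s0→2 e2→1 e2→0 s4→1 e7→0 s9→1 e10→0 s10→1 s10→2 s10→3  — peak 3.

3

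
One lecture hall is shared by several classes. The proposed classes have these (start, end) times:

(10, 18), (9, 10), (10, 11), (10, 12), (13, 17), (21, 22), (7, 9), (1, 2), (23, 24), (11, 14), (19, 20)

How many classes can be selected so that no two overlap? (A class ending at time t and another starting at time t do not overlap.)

Sort by end time and greedily take each interval whose start is ≥ the last chosen end.
Sorted by end: (1,2)  (7,9)  (9,10)  (10,11)  (10,12)  (11,14)  (13,17)  (10,18)  (19,20)  (21,22)  (23,24)
take (1,2); take (7,9); take (9,10); take (10,11); take (11,14); take (19,20); take (21,22); take (23,24).
Selected 8 classes.

8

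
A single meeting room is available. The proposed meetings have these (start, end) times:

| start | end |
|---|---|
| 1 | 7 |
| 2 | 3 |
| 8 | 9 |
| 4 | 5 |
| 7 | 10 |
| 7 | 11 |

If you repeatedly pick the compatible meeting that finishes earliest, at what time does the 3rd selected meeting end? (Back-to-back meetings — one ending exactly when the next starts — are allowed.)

Sort by end time and greedily take each interval whose start is ≥ the last chosen end.
By end time: (2,3), (4,5), (1,7), (8,9), (7,10), (7,11).
Pick (2,3); next start ≥ 3 → (4,5); next start ≥ 5 → (8,9).
Selected: (2,3) (4,5) (8,9)

9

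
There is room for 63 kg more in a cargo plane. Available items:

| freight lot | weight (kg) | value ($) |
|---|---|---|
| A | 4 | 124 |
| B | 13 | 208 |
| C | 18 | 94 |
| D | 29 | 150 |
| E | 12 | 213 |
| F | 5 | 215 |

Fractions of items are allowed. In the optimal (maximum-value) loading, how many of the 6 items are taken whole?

5

Sort by value per unit weight and fill in that order.
Order: F (215/5=43.00) > A (124/4=31.00) > E (213/12=17.75) > B (208/13=16.00) > C (94/18=5.22) > D (150/29=5.17)
Fill: take F (5 @ 215) → take A (4 @ 124) → take E (12 @ 213) → take B (13 @ 208) → take C (18 @ 94) → take 11/29 of D → 56.90; 63/63 used.
5 item(s) taken whole; one partial (take 11/29 of D).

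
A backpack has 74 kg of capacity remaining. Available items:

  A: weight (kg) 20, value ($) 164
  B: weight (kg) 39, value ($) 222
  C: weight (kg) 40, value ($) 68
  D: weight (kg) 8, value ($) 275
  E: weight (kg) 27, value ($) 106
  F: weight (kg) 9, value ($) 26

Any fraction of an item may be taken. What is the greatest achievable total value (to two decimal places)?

Greedy by value/weight ratio, highest first.
Ratios (sorted): D 34.38, A 8.20, B 5.69, E 3.93, F 2.89, C 1.70
take D (8 @ 275); take A (20 @ 164); take B (39 @ 222); take 7/27 of E → 27.48. Capacity used 74/74.
Total value = 688.48

688.48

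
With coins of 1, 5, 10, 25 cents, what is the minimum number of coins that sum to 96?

6

Use the largest denomination that fits, subtract, and repeat.
96 − 3×25→21 − 2×10→1 − 1×1→0
Total coins = 3 + 2 + 1 = 6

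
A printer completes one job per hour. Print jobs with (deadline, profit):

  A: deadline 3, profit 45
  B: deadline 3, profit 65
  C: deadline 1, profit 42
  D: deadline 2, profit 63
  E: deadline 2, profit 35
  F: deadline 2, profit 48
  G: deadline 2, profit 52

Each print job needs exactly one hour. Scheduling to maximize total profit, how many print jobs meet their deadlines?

3

Sort by profit descending; place each in the latest free slot ≤ its deadline.
By profit: B(d3,65), D(d2,63), G(d2,52), F(d2,48), A(d3,45), C(d1,42), E(d2,35)
B→slot 3; D→slot 2; G→slot 1; F skipped; A skipped; C skipped; E skipped.
3 of 7 scheduled.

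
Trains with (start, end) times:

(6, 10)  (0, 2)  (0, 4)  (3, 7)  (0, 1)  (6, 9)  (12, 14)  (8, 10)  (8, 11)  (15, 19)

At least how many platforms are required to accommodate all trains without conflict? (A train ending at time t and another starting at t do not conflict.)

4

The answer is the maximum number of intervals overlapping at any instant.
Events (time:±→running): 0:+→1 0:+→2 0:+→3 1:-→2 2:-→1 3:+→2 4:-→1 6:+→2 6:+→3 7:-→2 8:+→3 8:+→4 … peak 4.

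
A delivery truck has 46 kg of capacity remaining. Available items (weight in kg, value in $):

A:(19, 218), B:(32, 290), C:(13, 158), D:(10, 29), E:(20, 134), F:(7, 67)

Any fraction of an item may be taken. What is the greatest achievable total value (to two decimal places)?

506.44

Ratios (sorted): C 12.15, A 11.47, F 9.57, B 9.06, E 6.70, D 2.90
take C (13 @ 158); take A (19 @ 218); take F (7 @ 67); take 7/32 of B → 63.44. Capacity used 46/46.
Total value = 506.44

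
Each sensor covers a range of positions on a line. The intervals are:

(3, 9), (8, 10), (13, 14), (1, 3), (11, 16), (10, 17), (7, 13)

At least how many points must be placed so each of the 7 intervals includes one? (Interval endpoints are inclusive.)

3

Sorted: [1,3] [3,9] [8,10] [7,13] [13,14] [11,16] [10,17]
{[1,3],[3,9]} hit by 3; {[8,10],[7,13]} hit by 10; {[13,14],[11,16],[10,17]} hit by 14.
Points: 3, 10, 14 (3 total).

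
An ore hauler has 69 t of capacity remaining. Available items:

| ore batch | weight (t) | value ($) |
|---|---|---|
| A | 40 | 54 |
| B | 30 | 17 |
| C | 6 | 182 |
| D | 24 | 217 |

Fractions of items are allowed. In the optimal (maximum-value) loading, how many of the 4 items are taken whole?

Order: C (182/6=30.33) > D (217/24=9.04) > A (54/40=1.35) > B (17/30=0.57)
Fill: take C (6 @ 182) → take D (24 @ 217) → take 39/40 of A → 52.65; 69/69 used.
2 item(s) taken whole; one partial (take 39/40 of A).

2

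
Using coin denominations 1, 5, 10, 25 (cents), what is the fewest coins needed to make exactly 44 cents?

7

Use the largest denomination that fits, subtract, and repeat.
44 = 1×25 + 1×10 + 1×5 + 4×1
Total coins = 1 + 1 + 1 + 4 = 7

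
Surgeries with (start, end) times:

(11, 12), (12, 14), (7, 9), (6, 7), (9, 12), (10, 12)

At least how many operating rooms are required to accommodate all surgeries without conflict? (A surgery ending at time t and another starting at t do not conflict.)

Count concurrent intervals with a sweep; the peak is the room count.
Events (time:±→running): 6:+→1 7:-→0 7:+→1 9:-→0 9:+→1 10:+→2 11:+→3 … peak 3.

3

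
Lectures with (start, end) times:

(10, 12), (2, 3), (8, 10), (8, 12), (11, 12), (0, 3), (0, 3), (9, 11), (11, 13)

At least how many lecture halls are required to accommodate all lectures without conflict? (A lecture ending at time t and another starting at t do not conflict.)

4

starts: [0, 0, 2, 8, 8, 9, 10, 11, 11]
ends:   [3, 3, 3, 10, 11, 12, 12, 12, 13]
s0→1 s0→2 s2→3 e3→2 e3→1 e3→0 s8→1 s8→2 s9→3 e10→2 s10→3 e11→2 s11→3 s11→4  — peak 4.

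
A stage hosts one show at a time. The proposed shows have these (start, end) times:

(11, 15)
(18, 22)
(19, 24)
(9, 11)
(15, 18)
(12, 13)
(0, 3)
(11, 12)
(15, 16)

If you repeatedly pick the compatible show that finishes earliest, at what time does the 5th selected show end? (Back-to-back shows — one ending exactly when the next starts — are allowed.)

16

Sorted by end: (0,3)  (9,11)  (11,12)  (12,13)  (11,15)  (15,16)  (15,18)  (18,22)  (19,24)
take (0,3); take (9,11); take (11,12); take (12,13); skip (11,15); take (15,16); take (18,22).
Selected: (0,3) (9,11) (11,12) (12,13) (15,16) (18,22)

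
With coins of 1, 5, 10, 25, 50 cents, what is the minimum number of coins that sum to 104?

6

Use the largest denomination that fits, subtract, and repeat.
104 − 2×50→4 − 4×1→0
Total coins = 2 + 4 = 6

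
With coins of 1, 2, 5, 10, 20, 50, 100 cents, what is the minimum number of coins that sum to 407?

6

Use the largest denomination that fits, subtract, and repeat.
407 = 4×100 + 1×5 + 1×2
Total coins = 4 + 1 + 1 = 6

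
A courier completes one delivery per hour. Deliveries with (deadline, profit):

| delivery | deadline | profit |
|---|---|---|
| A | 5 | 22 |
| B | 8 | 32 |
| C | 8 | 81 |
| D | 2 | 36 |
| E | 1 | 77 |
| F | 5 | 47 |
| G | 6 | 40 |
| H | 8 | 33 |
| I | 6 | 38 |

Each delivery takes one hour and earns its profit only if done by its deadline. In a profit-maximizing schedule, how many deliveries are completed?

By profit: C(d8,81), E(d1,77), F(d5,47), G(d6,40), I(d6,38), D(d2,36), H(d8,33), B(d8,32), A(d5,22)
C→slot 8; E→slot 1; F→slot 5; G→slot 6; I→slot 4; D→slot 2; H→slot 7; B→slot 3; A skipped.
8 of 9 scheduled.

8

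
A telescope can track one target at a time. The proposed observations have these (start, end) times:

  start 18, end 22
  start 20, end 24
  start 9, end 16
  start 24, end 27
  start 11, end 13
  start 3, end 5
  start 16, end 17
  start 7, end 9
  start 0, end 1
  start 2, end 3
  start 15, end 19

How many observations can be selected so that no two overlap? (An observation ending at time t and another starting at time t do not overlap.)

8

By end time: (0,1), (2,3), (3,5), (7,9), (11,13), (9,16), (16,17), (15,19), (18,22), (20,24), (24,27).
Pick (0,1); next start ≥ 1 → (2,3); next start ≥ 3 → (3,5); next start ≥ 5 → (7,9); next start ≥ 9 → (11,13); next start ≥ 13 → (16,17); next start ≥ 17 → (18,22); next start ≥ 22 → (24,27).
Selected 8 observations.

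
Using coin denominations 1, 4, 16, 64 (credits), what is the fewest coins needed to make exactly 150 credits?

6

Use the largest denomination that fits, subtract, and repeat.
150 − 2×64→22 − 1×16→6 − 1×4→2 − 2×1→0
Total coins = 2 + 1 + 1 + 2 = 6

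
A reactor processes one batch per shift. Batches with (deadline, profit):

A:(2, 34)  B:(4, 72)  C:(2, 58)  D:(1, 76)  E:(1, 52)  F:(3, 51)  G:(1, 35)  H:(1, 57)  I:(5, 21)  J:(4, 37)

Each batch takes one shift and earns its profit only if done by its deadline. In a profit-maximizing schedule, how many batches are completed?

5

Profit order: D=76 B=72 C=58 H=57 E=52 F=51 J=37 G=35 A=34 I=21
Assign: D→slot 1, B→slot 4, C→slot 2, H skipped, E skipped, F→slot 3, J skipped, G skipped, A skipped, I→slot 5.
Slots: [1:D] [2:C] [3:F] [4:B] [5:I]
5 of 10 scheduled.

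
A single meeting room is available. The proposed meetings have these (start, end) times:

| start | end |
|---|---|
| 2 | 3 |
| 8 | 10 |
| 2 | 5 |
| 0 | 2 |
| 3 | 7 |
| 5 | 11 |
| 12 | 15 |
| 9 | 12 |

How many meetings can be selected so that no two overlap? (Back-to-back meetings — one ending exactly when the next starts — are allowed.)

Sort by end time and greedily take each interval whose start is ≥ the last chosen end.
By end time: (0,2), (2,3), (2,5), (3,7), (8,10), (5,11), (9,12), (12,15).
Pick (0,2); next start ≥ 2 → (2,3); next start ≥ 3 → (3,7); next start ≥ 7 → (8,10); next start ≥ 10 → (12,15).
Selected 5 meetings.

5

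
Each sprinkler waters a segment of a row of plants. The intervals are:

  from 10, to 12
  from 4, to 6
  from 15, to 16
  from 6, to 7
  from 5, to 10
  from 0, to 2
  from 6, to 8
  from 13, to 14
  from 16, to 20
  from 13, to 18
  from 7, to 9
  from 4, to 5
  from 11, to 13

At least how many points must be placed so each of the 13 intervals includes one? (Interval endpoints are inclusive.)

Sort by right endpoint; whenever an interval is uncovered, place a point at its right end.
By right end: [0,2]  [4,5]  [4,6]  [6,7]  [6,8]  [7,9]  [5,10]  [10,12]  [11,13]  [13,14]  [15,16]  [13,18]  [16,20]
[0,2] uncovered → point at 2; [4,5] uncovered → point at 5; [6,7] uncovered → point at 7; [10,12] uncovered → point at 12; [13,14] uncovered → point at 14; [15,16] uncovered → point at 16.
Points: 2, 5, 7, 12, 14, 16 (6 total).

6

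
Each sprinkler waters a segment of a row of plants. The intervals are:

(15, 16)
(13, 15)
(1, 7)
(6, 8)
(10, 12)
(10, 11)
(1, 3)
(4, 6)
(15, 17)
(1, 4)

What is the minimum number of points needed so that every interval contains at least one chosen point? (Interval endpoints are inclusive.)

Sorted: [1,3] [1,4] [4,6] [1,7] [6,8] [10,11] [10,12] [13,15] [15,16] [15,17]
{[1,3],[1,4]} hit by 3; {[4,6],[1,7],[6,8]} hit by 6; {[10,11],[10,12]} hit by 11; {[13,15],[15,16],[15,17]} hit by 15.
Points: 3, 6, 11, 15 (4 total).

4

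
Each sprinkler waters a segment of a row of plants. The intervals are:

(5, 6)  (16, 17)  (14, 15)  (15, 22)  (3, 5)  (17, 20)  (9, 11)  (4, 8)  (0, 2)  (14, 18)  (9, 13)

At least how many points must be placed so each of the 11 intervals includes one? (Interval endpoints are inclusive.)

5

By right end: [0,2]  [3,5]  [5,6]  [4,8]  [9,11]  [9,13]  [14,15]  [16,17]  [14,18]  [17,20]  [15,22]
[0,2] uncovered → point at 2; [3,5] uncovered → point at 5; [9,11] uncovered → point at 11; [14,15] uncovered → point at 15; [16,17] uncovered → point at 17.
Points: 2, 5, 11, 15, 17 (5 total).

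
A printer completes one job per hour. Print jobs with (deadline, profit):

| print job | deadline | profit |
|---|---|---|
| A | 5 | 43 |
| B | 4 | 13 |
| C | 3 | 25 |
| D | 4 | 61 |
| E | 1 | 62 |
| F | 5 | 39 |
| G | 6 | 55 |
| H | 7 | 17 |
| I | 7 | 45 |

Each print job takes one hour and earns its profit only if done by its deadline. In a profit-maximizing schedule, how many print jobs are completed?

7

Take jobs in profit order; each goes to the latest open slot no later than its deadline.
By profit: E(d1,62), D(d4,61), G(d6,55), I(d7,45), A(d5,43), F(d5,39), C(d3,25), H(d7,17), B(d4,13)
E→slot 1; D→slot 4; G→slot 6; I→slot 7; A→slot 5; F→slot 3; C→slot 2; H skipped; B skipped.
7 of 9 scheduled.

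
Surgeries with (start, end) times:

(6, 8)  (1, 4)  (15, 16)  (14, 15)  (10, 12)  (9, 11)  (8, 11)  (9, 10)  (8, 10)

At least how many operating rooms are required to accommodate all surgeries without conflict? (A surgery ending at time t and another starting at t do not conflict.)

The answer is the maximum number of intervals overlapping at any instant.
starts: [1, 6, 8, 8, 9, 9, 10, 14, 15]
ends:   [4, 8, 10, 10, 11, 11, 12, 15, 16]
s1→1 e4→0 s6→1 e8→0 s8→1 s8→2 s9→3 s9→4  — peak 4.

4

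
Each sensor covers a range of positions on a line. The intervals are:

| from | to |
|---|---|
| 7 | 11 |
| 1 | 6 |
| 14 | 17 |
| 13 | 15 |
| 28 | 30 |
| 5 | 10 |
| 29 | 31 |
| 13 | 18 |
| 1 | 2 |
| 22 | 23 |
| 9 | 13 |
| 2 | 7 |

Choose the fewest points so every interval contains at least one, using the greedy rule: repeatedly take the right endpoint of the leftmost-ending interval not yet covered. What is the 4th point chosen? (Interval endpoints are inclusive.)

Sorted: [1,2] [1,6] [2,7] [5,10] [7,11] [9,13] [13,15] [14,17] [13,18] [22,23] [28,30] [29,31]
{[1,2],[1,6],[2,7]} hit by 2; {[5,10],[7,11],[9,13]} hit by 10; {[13,15],[14,17],[13,18]} hit by 15; {[22,23]} hit by 23; {[28,30],[29,31]} hit by 30.
Points: 2, 10, 15, 23, 30 (5 total).

23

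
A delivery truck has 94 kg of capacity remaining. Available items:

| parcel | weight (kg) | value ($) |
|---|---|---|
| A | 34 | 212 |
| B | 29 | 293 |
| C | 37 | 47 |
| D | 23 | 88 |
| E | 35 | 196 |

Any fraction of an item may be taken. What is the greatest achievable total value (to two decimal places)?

678.60

Greedy by value/weight ratio, highest first.
Ratios (sorted): B 10.10, A 6.24, E 5.60, D 3.83, C 1.27
take B (29 @ 293); take A (34 @ 212); take 31/35 of E → 173.60. Capacity used 94/94.
Total value = 678.60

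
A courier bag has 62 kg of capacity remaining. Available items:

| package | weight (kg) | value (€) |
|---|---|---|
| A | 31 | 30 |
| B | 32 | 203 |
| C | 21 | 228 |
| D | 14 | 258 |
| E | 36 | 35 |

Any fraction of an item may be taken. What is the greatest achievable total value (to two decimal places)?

Sort by value per unit weight and fill in that order.
Ratios (sorted): D 18.43, C 10.86, B 6.34, E 0.97, A 0.97
take D (14 @ 258); take C (21 @ 228); take 27/32 of B → 171.28. Capacity used 62/62.
Total value = 657.28

657.28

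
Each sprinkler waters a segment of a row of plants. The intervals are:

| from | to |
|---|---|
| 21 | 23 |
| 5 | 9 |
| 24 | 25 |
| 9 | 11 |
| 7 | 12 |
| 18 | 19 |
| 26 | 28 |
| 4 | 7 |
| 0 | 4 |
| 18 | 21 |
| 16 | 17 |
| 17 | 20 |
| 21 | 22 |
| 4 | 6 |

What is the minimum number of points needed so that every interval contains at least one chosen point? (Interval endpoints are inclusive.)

Process intervals by earliest right end; each time one isn't hit yet, stab at its right endpoint.
Sorted: [0,4] [4,6] [4,7] [5,9] [9,11] [7,12] [16,17] [18,19] [17,20] [18,21] [21,22] [21,23] [24,25] [26,28]
{[0,4],[4,6],[4,7]} hit by 4; {[5,9],[9,11],[7,12]} hit by 9; {[16,17]} hit by 17; {[18,19],[17,20],[18,21]} hit by 19; {[21,22],[21,23]} hit by 22; {[24,25]} hit by 25; {[26,28]} hit by 28.
Points: 4, 9, 17, 19, 22, 25, 28 (7 total).

7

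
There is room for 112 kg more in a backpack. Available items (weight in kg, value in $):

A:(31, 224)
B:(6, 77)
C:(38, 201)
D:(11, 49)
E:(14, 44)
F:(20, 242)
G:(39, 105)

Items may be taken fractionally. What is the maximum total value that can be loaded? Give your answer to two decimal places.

Greedy by value/weight ratio, highest first.
Order: B (77/6=12.83) > F (242/20=12.10) > A (224/31=7.23) > C (201/38=5.29) > D (49/11=4.45) > E (44/14=3.14) > G (105/39=2.69)
Fill: take B (6 @ 77) → take F (20 @ 242) → take A (31 @ 224) → take C (38 @ 201) → take D (11 @ 49) → take 6/14 of E → 18.86; 112/112 used.
Total value = 811.86

811.86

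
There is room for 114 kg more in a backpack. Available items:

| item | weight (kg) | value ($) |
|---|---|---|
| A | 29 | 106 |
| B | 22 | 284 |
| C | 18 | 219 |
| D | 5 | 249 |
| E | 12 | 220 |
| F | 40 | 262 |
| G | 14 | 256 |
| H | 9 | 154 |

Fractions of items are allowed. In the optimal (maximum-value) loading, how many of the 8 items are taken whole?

6

Sort by value per unit weight and fill in that order.
Ratios (sorted): D 49.80, E 18.33, G 18.29, H 17.11, B 12.91, C 12.17, F 6.55, A 3.66
take D (5 @ 249); take E (12 @ 220); take G (14 @ 256); take H (9 @ 154); take B (22 @ 284); take C (18 @ 219); take 34/40 of F → 222.70. Capacity used 114/114.
6 item(s) taken whole; one partial (take 34/40 of F).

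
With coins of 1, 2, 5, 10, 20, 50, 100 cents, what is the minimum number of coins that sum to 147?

5

Use the largest denomination that fits, subtract, and repeat.
147 = 1×100 + 2×20 + 1×5 + 1×2
Total coins = 1 + 2 + 1 + 1 = 5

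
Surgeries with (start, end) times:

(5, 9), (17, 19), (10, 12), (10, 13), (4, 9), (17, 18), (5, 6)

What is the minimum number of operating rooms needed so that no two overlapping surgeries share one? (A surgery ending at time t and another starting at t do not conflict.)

3

starts: [4, 5, 5, 10, 10, 17, 17]
ends:   [6, 9, 9, 12, 13, 18, 19]
s4→1 s5→2 s5→3  — peak 3.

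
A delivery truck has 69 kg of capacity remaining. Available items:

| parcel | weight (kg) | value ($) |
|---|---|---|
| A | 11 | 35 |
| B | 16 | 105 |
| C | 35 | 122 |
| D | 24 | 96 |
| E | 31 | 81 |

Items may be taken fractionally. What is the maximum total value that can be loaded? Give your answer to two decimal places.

302.09

Order: B (105/16=6.56) > D (96/24=4.00) > C (122/35=3.49) > A (35/11=3.18) > E (81/31=2.61)
Fill: take B (16 @ 105) → take D (24 @ 96) → take 29/35 of C → 101.09; 69/69 used.
Total value = 302.09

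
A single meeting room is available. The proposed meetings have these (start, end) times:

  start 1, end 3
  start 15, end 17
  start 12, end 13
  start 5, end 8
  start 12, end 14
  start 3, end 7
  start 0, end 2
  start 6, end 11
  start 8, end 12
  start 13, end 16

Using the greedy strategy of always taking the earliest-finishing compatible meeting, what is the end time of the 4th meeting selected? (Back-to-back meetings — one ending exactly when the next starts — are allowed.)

13

Sort by end time and greedily take each interval whose start is ≥ the last chosen end.
By end time: (0,2), (1,3), (3,7), (5,8), (6,11), (8,12), (12,13), (12,14), (13,16), (15,17).
Pick (0,2); next start ≥ 2 → (3,7); next start ≥ 7 → (8,12); next start ≥ 12 → (12,13); next start ≥ 13 → (13,16).
Selected: (0,2) (3,7) (8,12) (12,13) (13,16)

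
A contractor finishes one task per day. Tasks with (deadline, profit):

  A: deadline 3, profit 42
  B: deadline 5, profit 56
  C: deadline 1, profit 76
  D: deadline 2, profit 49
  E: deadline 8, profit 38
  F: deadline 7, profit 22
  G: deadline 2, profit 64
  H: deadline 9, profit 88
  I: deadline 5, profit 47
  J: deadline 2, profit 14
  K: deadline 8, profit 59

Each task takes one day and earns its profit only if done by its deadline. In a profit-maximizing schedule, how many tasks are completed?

9

Profit order: H=88 C=76 G=64 K=59 B=56 D=49 I=47 A=42 E=38 F=22 J=14
Assign: H→slot 9, C→slot 1, G→slot 2, K→slot 8, B→slot 5, D skipped, I→slot 4, A→slot 3, E→slot 7, F→slot 6, J skipped.
Slots: [1:C] [2:G] [3:A] [4:I] [5:B] [6:F] [7:E] [8:K] [9:H]
9 of 11 scheduled.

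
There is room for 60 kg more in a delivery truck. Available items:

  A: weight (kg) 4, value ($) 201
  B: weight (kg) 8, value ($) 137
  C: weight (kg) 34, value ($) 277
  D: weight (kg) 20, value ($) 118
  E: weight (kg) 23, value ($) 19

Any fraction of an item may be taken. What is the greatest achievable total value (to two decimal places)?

697.60

Order: A (201/4=50.25) > B (137/8=17.12) > C (277/34=8.15) > D (118/20=5.90) > E (19/23=0.83)
Fill: take A (4 @ 201) → take B (8 @ 137) → take C (34 @ 277) → take 14/20 of D → 82.60; 60/60 used.
Total value = 697.60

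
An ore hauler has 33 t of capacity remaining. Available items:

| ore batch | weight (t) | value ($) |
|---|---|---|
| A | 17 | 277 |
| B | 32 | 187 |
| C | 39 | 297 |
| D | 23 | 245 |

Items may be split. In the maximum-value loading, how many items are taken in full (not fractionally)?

Order: A (277/17=16.29) > D (245/23=10.65) > C (297/39=7.62) > B (187/32=5.84)
Fill: take A (17 @ 277) → take 16/23 of D → 170.43; 33/33 used.
1 item(s) taken whole; one partial (take 16/23 of D).

1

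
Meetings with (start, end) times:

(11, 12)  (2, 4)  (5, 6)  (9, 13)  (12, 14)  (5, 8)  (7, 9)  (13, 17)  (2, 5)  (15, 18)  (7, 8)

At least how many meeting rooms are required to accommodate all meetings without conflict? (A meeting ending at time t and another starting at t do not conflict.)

starts: [2, 2, 5, 5, 7, 7, 9, 11, 12, 13, 15]
ends:   [4, 5, 6, 8, 8, 9, 12, 13, 14, 17, 18]
s2→1 s2→2 e4→1 e5→0 s5→1 s5→2 e6→1 s7→2 s7→3  — peak 3.

3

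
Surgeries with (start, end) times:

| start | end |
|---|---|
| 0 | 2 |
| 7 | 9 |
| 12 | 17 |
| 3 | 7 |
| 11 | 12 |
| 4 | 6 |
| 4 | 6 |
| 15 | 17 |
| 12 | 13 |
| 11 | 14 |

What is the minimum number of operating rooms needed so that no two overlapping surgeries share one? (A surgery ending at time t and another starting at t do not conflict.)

3

starts: [0, 3, 4, 4, 7, 11, 11, 12, 12, 15]
ends:   [2, 6, 6, 7, 9, 12, 13, 14, 17, 17]
s0→1 e2→0 s3→1 s4→2 s4→3  — peak 3.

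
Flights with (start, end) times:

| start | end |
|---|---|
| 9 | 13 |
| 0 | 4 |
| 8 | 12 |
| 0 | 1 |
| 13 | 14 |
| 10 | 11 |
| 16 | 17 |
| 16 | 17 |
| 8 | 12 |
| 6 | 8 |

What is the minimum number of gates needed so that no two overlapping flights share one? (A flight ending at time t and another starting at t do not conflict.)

4

starts: [0, 0, 6, 8, 8, 9, 10, 13, 16, 16]
ends:   [1, 4, 8, 11, 12, 12, 13, 14, 17, 17]
s0→1 s0→2 e1→1 e4→0 s6→1 e8→0 s8→1 s8→2 s9→3 s10→4  — peak 4.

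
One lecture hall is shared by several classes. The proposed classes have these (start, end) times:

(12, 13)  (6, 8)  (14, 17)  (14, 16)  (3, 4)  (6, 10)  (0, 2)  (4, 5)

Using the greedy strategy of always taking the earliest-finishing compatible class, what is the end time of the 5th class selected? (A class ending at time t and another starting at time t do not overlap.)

13

Sort by end time and greedily take each interval whose start is ≥ the last chosen end.
Sorted by end: (0,2)  (3,4)  (4,5)  (6,8)  (6,10)  (12,13)  (14,16)  (14,17)
take (0,2); take (3,4); take (4,5); take (6,8); skip (6,10); take (12,13); take (14,16).
Selected: (0,2) (3,4) (4,5) (6,8) (12,13) (14,16)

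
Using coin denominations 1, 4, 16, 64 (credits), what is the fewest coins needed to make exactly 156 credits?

6

156 − 2×64→28 − 1×16→12 − 3×4→0
Total coins = 2 + 1 + 3 = 6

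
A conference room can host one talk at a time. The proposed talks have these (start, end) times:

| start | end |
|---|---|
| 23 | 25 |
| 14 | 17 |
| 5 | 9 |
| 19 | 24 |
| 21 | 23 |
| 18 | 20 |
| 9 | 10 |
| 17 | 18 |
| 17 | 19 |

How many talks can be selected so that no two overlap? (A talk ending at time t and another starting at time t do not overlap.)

Order by finish time; keep every interval that doesn't clash with the previous kept one.
Sorted by end: (5,9)  (9,10)  (14,17)  (17,18)  (17,19)  (18,20)  (21,23)  (19,24)  (23,25)
take (5,9); take (9,10); take (14,17); take (17,18); take (18,20); take (21,23); skip (19,24); take (23,25).
Selected 7 talks.

7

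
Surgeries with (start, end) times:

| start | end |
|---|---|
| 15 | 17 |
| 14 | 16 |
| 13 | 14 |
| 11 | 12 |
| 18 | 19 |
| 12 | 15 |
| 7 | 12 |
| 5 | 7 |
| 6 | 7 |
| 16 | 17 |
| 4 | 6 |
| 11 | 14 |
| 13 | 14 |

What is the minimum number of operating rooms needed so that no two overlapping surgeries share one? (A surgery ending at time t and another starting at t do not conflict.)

The answer is the maximum number of intervals overlapping at any instant.
starts: [4, 5, 6, 7, 11, 11, 12, 13, 13, 14, 15, 16, 18]
ends:   [6, 7, 7, 12, 12, 14, 14, 14, 15, 16, 17, 17, 19]
s4→1 s5→2 e6→1 s6→2 e7→1 e7→0 s7→1 s11→2 s11→3 e12→2 e12→1 s12→2 s13→3 s13→4  — peak 4.

4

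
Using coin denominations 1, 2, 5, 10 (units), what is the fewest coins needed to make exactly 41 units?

41 = 4×10 + 1×1
Total coins = 4 + 1 = 5

5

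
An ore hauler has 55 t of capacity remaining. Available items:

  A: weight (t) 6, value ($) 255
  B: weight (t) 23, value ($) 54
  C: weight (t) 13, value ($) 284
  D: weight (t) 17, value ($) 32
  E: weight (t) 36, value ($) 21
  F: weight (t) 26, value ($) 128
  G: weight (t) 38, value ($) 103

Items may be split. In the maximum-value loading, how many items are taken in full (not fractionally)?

3

Order: A (255/6=42.50) > C (284/13=21.85) > F (128/26=4.92) > G (103/38=2.71) > B (54/23=2.35) > D (32/17=1.88) > E (21/36=0.58)
Fill: take A (6 @ 255) → take C (13 @ 284) → take F (26 @ 128) → take 10/38 of G → 27.11; 55/55 used.
3 item(s) taken whole; one partial (take 10/38 of G).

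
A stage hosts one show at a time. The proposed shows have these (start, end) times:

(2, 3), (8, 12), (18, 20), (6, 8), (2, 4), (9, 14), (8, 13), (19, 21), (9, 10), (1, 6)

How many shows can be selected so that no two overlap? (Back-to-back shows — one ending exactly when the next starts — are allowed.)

4

Sort by end time and greedily take each interval whose start is ≥ the last chosen end.
By end time: (2,3), (2,4), (1,6), (6,8), (9,10), (8,12), (8,13), (9,14), (18,20), (19,21).
Pick (2,3); next start ≥ 3 → (6,8); next start ≥ 8 → (9,10); next start ≥ 10 → (18,20).
Selected 4 shows.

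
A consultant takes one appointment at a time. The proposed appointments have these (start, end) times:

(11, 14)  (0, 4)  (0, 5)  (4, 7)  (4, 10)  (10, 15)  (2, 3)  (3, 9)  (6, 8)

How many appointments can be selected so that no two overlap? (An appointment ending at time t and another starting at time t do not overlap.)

Sort by end time and greedily take each interval whose start is ≥ the last chosen end.
Sorted by end: (2,3)  (0,4)  (0,5)  (4,7)  (6,8)  (3,9)  (4,10)  (11,14)  (10,15)
take (2,3); skip (0,5); take (4,7); take (11,14); skip (10,15).
Selected 3 appointments.

3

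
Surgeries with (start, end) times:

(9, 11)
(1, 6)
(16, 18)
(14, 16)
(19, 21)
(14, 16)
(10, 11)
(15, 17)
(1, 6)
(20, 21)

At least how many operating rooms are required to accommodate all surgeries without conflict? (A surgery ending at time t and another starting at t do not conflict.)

The answer is the maximum number of intervals overlapping at any instant.
starts: [1, 1, 9, 10, 14, 14, 15, 16, 19, 20]
ends:   [6, 6, 11, 11, 16, 16, 17, 18, 21, 21]
s1→1 s1→2 e6→1 e6→0 s9→1 s10→2 e11→1 e11→0 s14→1 s14→2 s15→3  — peak 3.

3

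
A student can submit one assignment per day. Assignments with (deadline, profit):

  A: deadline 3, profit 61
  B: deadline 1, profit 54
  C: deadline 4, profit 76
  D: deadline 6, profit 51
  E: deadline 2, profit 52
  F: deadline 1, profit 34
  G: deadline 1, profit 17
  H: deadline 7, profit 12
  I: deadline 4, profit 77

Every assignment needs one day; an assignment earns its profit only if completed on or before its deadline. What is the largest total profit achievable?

Profit order: I=77 C=76 A=61 B=54 E=52 D=51 F=34 G=17 H=12
Assign: I→slot 4, C→slot 3, A→slot 2, B→slot 1, E skipped, D→slot 6, F skipped, G skipped, H→slot 7.
Slots: [1:B] [2:A] [3:C] [4:I] [6:D] [7:H]
Profit = 54 + 61 + 76 + 77 + 51 + 12 = 331

331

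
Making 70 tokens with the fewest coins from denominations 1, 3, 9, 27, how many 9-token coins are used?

1

Greedy: take as many of the largest coin as possible, then repeat with the remainder.
70 − 2×27→16 − 1×9→7 − 2×3→1 − 1×1→0
Count of 9: 1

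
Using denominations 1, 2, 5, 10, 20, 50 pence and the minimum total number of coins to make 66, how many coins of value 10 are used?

66 = 1×50 + 1×10 + 1×5 + 1×1
Count of 10: 1

1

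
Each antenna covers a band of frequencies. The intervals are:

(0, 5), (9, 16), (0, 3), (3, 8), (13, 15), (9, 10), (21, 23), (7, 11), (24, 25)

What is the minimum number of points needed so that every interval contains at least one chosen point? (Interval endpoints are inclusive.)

5

Sort by right endpoint; whenever an interval is uncovered, place a point at its right end.
Sorted: [0,3] [0,5] [3,8] [9,10] [7,11] [13,15] [9,16] [21,23] [24,25]
{[0,3],[0,5],[3,8]} hit by 3; {[9,10],[7,11]} hit by 10; {[13,15],[9,16]} hit by 15; {[21,23]} hit by 23; {[24,25]} hit by 25.
Points: 3, 10, 15, 23, 25 (5 total).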